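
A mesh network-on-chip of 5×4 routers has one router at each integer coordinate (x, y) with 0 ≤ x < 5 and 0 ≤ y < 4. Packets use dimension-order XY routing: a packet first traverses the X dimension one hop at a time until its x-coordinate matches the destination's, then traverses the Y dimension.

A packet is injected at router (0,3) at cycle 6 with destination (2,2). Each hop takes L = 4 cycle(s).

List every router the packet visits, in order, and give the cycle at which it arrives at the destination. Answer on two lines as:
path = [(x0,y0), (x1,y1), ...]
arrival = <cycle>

path = [(0,3), (1,3), (2,3), (2,2)]
arrival = 18

hop 0: (0,3) @ cyc 6
hop 1: (1,3) @ cyc 10  [E]
hop 2: (2,3) @ cyc 14  [E]
hop 3: (2,2) @ cyc 18  [S]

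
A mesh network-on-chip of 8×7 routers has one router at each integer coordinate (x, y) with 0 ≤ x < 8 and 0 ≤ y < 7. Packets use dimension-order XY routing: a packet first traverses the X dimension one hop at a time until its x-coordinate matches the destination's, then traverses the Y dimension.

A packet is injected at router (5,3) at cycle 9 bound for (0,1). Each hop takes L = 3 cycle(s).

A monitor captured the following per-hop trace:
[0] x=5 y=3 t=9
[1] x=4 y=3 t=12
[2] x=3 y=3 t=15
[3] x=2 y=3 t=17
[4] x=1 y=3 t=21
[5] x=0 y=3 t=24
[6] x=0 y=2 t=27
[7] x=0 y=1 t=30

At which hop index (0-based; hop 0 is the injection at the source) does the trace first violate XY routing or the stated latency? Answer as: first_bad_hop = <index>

hop 1: step (-1,+0), +3 cyc — ok
hop 2: step (-1,+0), +3 cyc — ok
hop 3: step (-1,+0), +2 cyc — BAD: Δcyc=2≠L

first_bad_hop = 3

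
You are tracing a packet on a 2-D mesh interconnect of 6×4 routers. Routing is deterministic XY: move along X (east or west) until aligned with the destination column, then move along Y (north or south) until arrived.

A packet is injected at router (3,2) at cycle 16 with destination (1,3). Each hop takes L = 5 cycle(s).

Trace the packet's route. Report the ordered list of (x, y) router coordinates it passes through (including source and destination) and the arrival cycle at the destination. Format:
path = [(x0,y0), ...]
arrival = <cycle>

path = [(3,2), (2,2), (1,2), (1,3)]
arrival = 31

#0 — 3,2 | c16
#1 — 2,2 | c21 | W
#2 — 1,2 | c26 | W
#3 — 1,3 | c31 | N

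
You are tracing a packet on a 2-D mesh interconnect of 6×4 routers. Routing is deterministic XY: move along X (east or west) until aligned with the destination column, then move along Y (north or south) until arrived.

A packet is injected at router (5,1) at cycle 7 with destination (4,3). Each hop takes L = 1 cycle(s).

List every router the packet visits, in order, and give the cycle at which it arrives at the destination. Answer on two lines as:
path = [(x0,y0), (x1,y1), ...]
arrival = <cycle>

path = [(5,1), (4,1), (4,2), (4,3)]
arrival = 10

  0. router=(5,1) cycle=7 (inject)
  1. router=(4,1) cycle=8 dir=W
  2. router=(4,2) cycle=9 dir=N
  3. router=(4,3) cycle=10 dir=N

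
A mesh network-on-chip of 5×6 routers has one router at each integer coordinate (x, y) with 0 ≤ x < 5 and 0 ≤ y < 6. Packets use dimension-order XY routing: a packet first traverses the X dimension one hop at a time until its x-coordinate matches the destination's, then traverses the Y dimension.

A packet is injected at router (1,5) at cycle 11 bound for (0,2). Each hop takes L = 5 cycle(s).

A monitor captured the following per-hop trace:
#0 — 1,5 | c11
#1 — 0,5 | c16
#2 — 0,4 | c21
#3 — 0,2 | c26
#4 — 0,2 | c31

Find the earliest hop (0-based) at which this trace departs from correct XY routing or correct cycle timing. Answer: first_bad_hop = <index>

first_bad_hop = 3

hop 1: step (-1,+0), +5 cyc — ok
hop 2: step (+0,-1), +5 cyc — ok
hop 3: step (+0,-2), +5 cyc — BAD: non-unit step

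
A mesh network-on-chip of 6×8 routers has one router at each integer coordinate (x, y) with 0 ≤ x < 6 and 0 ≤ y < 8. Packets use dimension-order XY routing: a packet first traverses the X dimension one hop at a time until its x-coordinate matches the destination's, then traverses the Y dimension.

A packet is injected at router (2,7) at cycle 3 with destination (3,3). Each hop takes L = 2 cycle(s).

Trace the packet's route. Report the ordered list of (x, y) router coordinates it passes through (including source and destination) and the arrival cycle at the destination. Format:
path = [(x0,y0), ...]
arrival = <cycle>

path = [(2,7), (3,7), (3,6), (3,5), (3,4), (3,3)]
arrival = 13

#0 — 2,7 | c3
#1 — 3,7 | c5 | E
#2 — 3,6 | c7 | S
#3 — 3,5 | c9 | S
#4 — 3,4 | c11 | S
#5 — 3,3 | c13 | S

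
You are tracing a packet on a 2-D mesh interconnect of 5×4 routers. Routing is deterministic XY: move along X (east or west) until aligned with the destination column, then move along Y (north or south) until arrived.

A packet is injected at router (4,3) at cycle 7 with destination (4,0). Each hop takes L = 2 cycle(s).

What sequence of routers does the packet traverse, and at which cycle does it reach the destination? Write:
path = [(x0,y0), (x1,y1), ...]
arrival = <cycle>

hop 0: (4,3) @ cyc 7
hop 1: (4,2) @ cyc 9  [S]
hop 2: (4,1) @ cyc 11  [S]
hop 3: (4,0) @ cyc 13  [S]

path = [(4,3), (4,2), (4,1), (4,0)]
arrival = 13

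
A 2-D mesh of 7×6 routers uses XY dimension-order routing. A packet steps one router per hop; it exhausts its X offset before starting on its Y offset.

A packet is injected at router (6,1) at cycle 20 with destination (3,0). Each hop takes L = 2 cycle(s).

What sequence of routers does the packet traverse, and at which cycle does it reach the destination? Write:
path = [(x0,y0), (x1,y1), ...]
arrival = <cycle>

path = [(6,1), (5,1), (4,1), (3,1), (3,0)]
arrival = 28

  0. router=(6,1) cycle=20 (inject)
  1. router=(5,1) cycle=22 dir=W
  2. router=(4,1) cycle=24 dir=W
  3. router=(3,1) cycle=26 dir=W
  4. router=(3,0) cycle=28 dir=S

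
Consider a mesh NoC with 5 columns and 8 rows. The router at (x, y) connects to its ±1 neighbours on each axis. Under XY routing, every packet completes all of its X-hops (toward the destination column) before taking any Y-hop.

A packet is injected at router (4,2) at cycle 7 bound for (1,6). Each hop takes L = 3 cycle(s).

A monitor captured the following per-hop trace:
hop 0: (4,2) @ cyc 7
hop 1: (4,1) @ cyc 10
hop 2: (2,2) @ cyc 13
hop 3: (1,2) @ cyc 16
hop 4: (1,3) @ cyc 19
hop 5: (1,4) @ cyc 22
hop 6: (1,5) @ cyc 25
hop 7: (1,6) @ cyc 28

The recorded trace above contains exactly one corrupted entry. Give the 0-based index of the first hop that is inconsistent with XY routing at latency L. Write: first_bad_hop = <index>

first_bad_hop = 1

[1] (+0,-1) / 3c ⇒ BAD: Y-move but x=4≠1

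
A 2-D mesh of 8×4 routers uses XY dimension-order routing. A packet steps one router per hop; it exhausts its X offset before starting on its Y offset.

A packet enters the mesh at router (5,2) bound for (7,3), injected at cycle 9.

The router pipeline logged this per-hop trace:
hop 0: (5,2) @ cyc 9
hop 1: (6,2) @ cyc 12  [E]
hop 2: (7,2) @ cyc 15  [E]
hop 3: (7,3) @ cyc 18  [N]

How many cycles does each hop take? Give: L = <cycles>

L = 3

cyc[1] − cyc[0] = 12 − 9 = 3.
Per-hop latency L = Δcyc = 3.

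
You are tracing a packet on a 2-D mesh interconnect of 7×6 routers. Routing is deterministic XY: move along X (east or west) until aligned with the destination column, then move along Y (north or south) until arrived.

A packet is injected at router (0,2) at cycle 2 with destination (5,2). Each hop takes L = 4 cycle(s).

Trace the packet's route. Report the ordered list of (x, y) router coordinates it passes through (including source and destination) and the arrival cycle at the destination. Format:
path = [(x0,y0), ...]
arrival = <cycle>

#0 — 0,2 | c2
#1 — 1,2 | c6 | E
#2 — 2,2 | c10 | E
#3 — 3,2 | c14 | E
#4 — 4,2 | c18 | E
#5 — 5,2 | c22 | E

path = [(0,2), (1,2), (2,2), (3,2), (4,2), (5,2)]
arrival = 22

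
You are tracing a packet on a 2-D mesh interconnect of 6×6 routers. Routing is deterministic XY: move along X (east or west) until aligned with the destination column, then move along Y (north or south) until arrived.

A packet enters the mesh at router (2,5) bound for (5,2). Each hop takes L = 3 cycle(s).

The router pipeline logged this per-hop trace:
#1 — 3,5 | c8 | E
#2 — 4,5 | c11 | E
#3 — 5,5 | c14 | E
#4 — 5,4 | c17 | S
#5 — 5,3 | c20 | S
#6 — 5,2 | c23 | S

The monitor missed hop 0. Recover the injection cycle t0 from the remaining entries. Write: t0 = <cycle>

Hop 1 reached at cycle 8; hop k is at t0 + k·L.
So t0 = 8 − 1·3 = 5.

t0 = 5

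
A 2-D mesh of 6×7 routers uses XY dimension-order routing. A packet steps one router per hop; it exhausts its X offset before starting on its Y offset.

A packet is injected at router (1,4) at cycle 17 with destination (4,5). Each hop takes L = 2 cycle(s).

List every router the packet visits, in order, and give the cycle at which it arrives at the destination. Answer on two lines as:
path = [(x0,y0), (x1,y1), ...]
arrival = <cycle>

#0 — 1,4 | c17
#1 — 2,4 | c19 | E
#2 — 3,4 | c21 | E
#3 — 4,4 | c23 | E
#4 — 4,5 | c25 | N

path = [(1,4), (2,4), (3,4), (4,4), (4,5)]
arrival = 25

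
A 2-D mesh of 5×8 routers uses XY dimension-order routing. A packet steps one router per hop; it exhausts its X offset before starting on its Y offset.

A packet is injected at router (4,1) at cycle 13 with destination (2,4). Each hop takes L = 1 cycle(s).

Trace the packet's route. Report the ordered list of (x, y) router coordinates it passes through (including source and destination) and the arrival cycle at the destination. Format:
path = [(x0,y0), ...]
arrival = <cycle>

path = [(4,1), (3,1), (2,1), (2,2), (2,3), (2,4)]
arrival = 18

src (4,1)  cyc=13
W→(3,1)  cyc=14
W→(2,1)  cyc=15
N→(2,2)  cyc=16
N→(2,3)  cyc=17
N→(2,4)  cyc=18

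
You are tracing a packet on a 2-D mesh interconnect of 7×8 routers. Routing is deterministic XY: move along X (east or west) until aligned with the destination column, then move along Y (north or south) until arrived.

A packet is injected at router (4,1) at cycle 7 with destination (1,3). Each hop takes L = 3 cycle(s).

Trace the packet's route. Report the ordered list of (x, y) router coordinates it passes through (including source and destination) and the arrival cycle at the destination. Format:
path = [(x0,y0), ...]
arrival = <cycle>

#0 — 4,1 | c7
#1 — 3,1 | c10 | W
#2 — 2,1 | c13 | W
#3 — 1,1 | c16 | W
#4 — 1,2 | c19 | N
#5 — 1,3 | c22 | N

path = [(4,1), (3,1), (2,1), (1,1), (1,2), (1,3)]
arrival = 22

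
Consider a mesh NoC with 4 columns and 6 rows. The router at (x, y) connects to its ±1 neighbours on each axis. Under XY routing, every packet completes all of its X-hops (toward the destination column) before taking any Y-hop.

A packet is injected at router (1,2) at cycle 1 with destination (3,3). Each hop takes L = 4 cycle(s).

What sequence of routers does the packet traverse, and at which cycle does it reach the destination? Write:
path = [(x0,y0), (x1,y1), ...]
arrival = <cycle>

path = [(1,2), (2,2), (3,2), (3,3)]
arrival = 13

#0 — 1,2 | c1
#1 — 2,2 | c5 | E
#2 — 3,2 | c9 | E
#3 — 3,3 | c13 | N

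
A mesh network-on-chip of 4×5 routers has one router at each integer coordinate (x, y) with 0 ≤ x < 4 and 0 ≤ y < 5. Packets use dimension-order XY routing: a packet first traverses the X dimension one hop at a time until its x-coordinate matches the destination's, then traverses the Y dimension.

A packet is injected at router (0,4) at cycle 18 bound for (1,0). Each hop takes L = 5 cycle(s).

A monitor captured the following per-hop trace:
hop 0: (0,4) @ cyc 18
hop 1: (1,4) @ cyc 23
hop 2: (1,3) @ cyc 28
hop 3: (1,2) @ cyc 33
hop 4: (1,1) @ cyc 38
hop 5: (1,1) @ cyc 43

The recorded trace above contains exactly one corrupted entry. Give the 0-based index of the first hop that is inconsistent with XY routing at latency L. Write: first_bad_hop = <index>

first_bad_hop = 5

check 1→ d=(1,0) cyc+5: ok
check 2→ d=(0,-1) cyc+5: ok
check 3→ d=(0,-1) cyc+5: ok
check 4→ d=(0,-1) cyc+5: ok
check 5→ d=(0,0) cyc+5: BAD: non-unit step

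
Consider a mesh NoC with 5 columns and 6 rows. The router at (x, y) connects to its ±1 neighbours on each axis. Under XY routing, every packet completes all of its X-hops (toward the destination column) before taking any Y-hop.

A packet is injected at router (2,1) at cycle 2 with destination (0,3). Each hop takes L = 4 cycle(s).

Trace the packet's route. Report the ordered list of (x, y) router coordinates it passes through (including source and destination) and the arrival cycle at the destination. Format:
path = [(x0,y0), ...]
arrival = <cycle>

t=2: at (2,1)
t=6: at (1,1) after W
t=10: at (0,1) after W
t=14: at (0,2) after N
t=18: at (0,3) after N

path = [(2,1), (1,1), (0,1), (0,2), (0,3)]
arrival = 18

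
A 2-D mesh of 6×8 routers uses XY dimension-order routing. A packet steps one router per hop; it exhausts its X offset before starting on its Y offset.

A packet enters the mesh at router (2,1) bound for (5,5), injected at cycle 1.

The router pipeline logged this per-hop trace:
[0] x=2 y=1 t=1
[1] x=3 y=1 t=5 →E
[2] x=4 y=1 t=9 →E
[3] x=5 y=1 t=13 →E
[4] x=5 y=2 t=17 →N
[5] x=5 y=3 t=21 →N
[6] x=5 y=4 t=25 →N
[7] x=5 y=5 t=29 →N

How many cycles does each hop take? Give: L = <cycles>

Between hops 0 and 1 the cycle counter advances 5 − 1 = 4.
That increment is L by definition: L = 4.

L = 4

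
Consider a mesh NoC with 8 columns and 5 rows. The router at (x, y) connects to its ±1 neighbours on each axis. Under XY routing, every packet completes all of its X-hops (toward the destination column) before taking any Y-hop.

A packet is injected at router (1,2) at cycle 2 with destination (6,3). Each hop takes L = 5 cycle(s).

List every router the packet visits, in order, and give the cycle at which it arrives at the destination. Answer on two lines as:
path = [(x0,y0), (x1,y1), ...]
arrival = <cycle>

path = [(1,2), (2,2), (3,2), (4,2), (5,2), (6,2), (6,3)]
arrival = 32

  0. router=(1,2) cycle=2 (inject)
  1. router=(2,2) cycle=7 dir=E
  2. router=(3,2) cycle=12 dir=E
  3. router=(4,2) cycle=17 dir=E
  4. router=(5,2) cycle=22 dir=E
  5. router=(6,2) cycle=27 dir=E
  6. router=(6,3) cycle=32 dir=N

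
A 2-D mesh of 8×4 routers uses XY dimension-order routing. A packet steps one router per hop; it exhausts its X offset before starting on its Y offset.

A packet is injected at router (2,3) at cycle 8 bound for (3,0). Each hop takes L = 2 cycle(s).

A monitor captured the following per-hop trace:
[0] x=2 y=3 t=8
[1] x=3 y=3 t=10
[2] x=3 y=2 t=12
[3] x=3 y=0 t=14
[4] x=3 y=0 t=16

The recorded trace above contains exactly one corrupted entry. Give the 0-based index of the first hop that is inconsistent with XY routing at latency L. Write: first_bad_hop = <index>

first_bad_hop = 3

[1] (+1,+0) / 2c ⇒ ok
[2] (+0,-1) / 2c ⇒ ok
[3] (+0,-2) / 2c ⇒ BAD: non-unit step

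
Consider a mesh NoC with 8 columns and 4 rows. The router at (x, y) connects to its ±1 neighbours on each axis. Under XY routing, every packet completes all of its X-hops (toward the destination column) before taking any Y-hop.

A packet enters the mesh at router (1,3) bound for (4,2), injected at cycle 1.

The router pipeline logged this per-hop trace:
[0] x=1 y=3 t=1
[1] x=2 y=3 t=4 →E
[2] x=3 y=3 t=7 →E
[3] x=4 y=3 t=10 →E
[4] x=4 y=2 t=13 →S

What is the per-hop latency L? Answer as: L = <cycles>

Δcyc across hop 0→1: 4 − 1 = 3.
Each hop adds L, hence L = 3.

L = 3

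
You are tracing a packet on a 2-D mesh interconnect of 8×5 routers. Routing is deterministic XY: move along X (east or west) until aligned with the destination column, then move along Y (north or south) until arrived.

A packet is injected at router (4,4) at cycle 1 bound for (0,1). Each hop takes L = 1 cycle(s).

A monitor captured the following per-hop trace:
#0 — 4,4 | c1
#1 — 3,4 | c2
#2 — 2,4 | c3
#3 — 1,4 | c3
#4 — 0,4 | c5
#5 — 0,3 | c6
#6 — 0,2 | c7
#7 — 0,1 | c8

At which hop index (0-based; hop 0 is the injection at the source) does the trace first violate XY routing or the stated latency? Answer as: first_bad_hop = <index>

first_bad_hop = 3

  1: Δx=-1 Δy=+0 Δt=1 [ok]
  2: Δx=-1 Δy=+0 Δt=1 [ok]
  3: Δx=-1 Δy=+0 Δt=0 [BAD: Δcyc=0≠L]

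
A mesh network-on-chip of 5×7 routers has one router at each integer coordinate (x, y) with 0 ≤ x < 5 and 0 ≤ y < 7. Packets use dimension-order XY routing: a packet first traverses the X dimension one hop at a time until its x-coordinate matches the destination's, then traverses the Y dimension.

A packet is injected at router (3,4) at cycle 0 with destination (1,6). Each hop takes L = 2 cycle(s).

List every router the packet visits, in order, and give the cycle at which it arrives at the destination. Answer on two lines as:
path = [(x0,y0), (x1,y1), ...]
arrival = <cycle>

path = [(3,4), (2,4), (1,4), (1,5), (1,6)]
arrival = 8

#0 — 3,4 | c0
#1 — 2,4 | c2 | W
#2 — 1,4 | c4 | W
#3 — 1,5 | c6 | N
#4 — 1,6 | c8 | N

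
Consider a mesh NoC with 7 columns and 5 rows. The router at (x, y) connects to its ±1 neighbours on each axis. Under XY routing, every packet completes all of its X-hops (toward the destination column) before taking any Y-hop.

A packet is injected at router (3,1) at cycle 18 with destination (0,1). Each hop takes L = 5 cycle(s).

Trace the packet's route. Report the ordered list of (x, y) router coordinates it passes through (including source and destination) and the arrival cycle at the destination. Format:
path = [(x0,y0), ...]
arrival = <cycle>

path = [(3,1), (2,1), (1,1), (0,1)]
arrival = 33

hop 0: (3,1) @ cyc 18
hop 1: (2,1) @ cyc 23  [W]
hop 2: (1,1) @ cyc 28  [W]
hop 3: (0,1) @ cyc 33  [W]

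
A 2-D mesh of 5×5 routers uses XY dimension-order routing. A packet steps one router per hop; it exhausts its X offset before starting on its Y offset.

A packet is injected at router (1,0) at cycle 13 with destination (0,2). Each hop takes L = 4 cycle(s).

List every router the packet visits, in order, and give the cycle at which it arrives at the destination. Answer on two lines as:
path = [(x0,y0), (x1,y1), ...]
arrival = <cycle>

path = [(1,0), (0,0), (0,1), (0,2)]
arrival = 25

hop 0: (1,0) @ cyc 13
hop 1: (0,0) @ cyc 17  [W]
hop 2: (0,1) @ cyc 21  [N]
hop 3: (0,2) @ cyc 25  [N]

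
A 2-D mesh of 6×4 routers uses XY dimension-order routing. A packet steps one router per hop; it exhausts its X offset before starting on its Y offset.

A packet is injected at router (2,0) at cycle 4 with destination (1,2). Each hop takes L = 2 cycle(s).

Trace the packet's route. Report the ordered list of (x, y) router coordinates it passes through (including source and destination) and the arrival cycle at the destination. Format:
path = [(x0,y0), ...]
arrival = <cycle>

[0] x=2 y=0 t=4
[1] x=1 y=0 t=6 →W
[2] x=1 y=1 t=8 →N
[3] x=1 y=2 t=10 →N

path = [(2,0), (1,0), (1,1), (1,2)]
arrival = 10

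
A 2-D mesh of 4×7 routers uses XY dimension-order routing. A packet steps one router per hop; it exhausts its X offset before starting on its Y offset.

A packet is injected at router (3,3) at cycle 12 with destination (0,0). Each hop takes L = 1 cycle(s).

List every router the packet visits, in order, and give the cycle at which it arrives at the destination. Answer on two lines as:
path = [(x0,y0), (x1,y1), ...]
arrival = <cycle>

[0] x=3 y=3 t=12
[1] x=2 y=3 t=13 →W
[2] x=1 y=3 t=14 →W
[3] x=0 y=3 t=15 →W
[4] x=0 y=2 t=16 →S
[5] x=0 y=1 t=17 →S
[6] x=0 y=0 t=18 →S

path = [(3,3), (2,3), (1,3), (0,3), (0,2), (0,1), (0,0)]
arrival = 18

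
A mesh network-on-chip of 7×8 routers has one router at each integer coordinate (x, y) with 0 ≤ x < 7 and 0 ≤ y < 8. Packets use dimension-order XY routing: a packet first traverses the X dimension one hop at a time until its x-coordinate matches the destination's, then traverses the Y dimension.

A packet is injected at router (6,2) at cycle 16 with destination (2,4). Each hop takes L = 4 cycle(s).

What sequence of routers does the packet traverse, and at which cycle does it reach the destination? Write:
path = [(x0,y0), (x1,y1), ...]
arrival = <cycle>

  0. router=(6,2) cycle=16 (inject)
  1. router=(5,2) cycle=20 dir=W
  2. router=(4,2) cycle=24 dir=W
  3. router=(3,2) cycle=28 dir=W
  4. router=(2,2) cycle=32 dir=W
  5. router=(2,3) cycle=36 dir=N
  6. router=(2,4) cycle=40 dir=N

path = [(6,2), (5,2), (4,2), (3,2), (2,2), (2,3), (2,4)]
arrival = 40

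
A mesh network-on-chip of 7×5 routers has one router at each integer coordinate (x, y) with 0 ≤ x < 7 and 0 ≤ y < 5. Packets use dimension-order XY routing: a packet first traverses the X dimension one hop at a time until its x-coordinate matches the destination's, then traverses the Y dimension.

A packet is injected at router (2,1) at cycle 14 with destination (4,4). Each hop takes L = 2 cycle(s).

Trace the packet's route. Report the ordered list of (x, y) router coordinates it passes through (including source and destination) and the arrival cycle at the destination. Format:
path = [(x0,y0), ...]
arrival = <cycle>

[0] x=2 y=1 t=14
[1] x=3 y=1 t=16 →E
[2] x=4 y=1 t=18 →E
[3] x=4 y=2 t=20 →N
[4] x=4 y=3 t=22 →N
[5] x=4 y=4 t=24 →N

path = [(2,1), (3,1), (4,1), (4,2), (4,3), (4,4)]
arrival = 24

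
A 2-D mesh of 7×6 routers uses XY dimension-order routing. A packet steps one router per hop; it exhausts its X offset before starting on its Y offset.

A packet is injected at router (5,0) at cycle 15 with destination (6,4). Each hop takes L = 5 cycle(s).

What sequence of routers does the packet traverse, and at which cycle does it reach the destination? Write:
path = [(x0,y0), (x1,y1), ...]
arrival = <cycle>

[0] x=5 y=0 t=15
[1] x=6 y=0 t=20 →E
[2] x=6 y=1 t=25 →N
[3] x=6 y=2 t=30 →N
[4] x=6 y=3 t=35 →N
[5] x=6 y=4 t=40 →N

path = [(5,0), (6,0), (6,1), (6,2), (6,3), (6,4)]
arrival = 40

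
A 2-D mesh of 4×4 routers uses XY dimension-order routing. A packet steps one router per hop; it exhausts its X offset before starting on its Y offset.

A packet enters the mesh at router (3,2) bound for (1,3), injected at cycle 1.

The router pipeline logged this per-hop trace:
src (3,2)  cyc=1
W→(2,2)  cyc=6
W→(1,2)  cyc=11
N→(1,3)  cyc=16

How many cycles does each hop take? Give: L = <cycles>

L = 5

Δcyc across hop 0→1: 6 − 1 = 5.
That increment is L by definition: L = 5.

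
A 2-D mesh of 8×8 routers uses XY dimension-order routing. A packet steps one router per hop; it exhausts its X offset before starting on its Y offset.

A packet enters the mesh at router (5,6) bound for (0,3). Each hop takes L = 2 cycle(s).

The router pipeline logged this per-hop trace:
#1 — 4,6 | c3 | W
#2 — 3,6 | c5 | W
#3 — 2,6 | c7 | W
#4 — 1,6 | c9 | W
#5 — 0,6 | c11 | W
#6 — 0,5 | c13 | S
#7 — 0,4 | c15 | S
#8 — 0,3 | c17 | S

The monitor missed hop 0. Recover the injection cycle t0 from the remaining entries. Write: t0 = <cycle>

The first recorded entry is hop 1 at cycle 3.
t0 = cyc[1] − L = 3 − 2 = 1.

t0 = 1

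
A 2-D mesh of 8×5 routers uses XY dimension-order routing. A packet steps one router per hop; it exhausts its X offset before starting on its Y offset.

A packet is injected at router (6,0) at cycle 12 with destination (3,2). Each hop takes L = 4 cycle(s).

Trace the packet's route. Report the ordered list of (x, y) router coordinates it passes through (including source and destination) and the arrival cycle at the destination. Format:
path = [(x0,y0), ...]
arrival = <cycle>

path = [(6,0), (5,0), (4,0), (3,0), (3,1), (3,2)]
arrival = 32

t=12: at (6,0)
t=16: at (5,0) after W
t=20: at (4,0) after W
t=24: at (3,0) after W
t=28: at (3,1) after N
t=32: at (3,2) after N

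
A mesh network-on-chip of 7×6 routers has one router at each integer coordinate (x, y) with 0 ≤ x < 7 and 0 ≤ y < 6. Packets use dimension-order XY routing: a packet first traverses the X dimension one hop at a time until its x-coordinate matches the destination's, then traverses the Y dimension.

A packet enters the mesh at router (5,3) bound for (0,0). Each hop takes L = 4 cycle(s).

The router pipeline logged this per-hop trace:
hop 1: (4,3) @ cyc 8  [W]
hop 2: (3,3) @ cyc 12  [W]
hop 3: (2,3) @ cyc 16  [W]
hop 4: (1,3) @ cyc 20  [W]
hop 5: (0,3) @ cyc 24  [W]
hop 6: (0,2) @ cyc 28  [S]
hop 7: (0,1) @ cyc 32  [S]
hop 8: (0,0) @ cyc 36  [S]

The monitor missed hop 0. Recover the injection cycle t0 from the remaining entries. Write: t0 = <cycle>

t0 = 4

Hop 1 reached at cycle 8; hop k is at t0 + k·L.
So t0 = 8 − 1·4 = 4.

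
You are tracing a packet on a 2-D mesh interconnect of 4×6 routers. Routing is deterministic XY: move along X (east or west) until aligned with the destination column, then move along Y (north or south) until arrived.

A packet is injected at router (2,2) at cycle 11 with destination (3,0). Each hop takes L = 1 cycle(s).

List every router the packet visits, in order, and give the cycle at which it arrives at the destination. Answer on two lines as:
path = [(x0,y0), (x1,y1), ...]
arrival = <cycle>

path = [(2,2), (3,2), (3,1), (3,0)]
arrival = 14

hop 0: (2,2) @ cyc 11
hop 1: (3,2) @ cyc 12  [E]
hop 2: (3,1) @ cyc 13  [S]
hop 3: (3,0) @ cyc 14  [S]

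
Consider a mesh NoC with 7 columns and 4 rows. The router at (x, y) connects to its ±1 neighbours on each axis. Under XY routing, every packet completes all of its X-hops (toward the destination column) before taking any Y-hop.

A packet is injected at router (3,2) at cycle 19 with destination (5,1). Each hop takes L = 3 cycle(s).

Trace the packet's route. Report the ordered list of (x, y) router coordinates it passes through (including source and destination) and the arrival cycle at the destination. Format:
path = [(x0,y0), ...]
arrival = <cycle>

path = [(3,2), (4,2), (5,2), (5,1)]
arrival = 28

[0] x=3 y=2 t=19
[1] x=4 y=2 t=22 →E
[2] x=5 y=2 t=25 →E
[3] x=5 y=1 t=28 →S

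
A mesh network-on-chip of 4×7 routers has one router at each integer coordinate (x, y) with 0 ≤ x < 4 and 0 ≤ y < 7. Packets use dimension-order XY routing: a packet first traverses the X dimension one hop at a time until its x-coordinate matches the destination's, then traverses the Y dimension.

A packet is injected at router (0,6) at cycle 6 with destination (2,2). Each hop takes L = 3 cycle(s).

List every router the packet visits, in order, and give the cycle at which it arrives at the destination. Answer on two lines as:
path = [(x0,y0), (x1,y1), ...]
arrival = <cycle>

t=6: at (0,6)
t=9: at (1,6) after E
t=12: at (2,6) after E
t=15: at (2,5) after S
t=18: at (2,4) after S
t=21: at (2,3) after S
t=24: at (2,2) after S

path = [(0,6), (1,6), (2,6), (2,5), (2,4), (2,3), (2,2)]
arrival = 24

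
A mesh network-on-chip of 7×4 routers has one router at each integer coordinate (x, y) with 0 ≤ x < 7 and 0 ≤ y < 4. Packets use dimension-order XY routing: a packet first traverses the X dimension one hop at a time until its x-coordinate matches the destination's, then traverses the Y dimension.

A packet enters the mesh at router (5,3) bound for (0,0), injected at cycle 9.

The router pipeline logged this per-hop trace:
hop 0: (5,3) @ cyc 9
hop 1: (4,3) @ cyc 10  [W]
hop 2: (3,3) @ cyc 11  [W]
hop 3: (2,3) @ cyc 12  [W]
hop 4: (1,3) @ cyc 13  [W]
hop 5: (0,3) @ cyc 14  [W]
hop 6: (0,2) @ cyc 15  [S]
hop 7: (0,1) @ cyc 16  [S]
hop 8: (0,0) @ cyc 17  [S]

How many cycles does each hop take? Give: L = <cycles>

cyc[1] − cyc[0] = 10 − 9 = 1.
Each hop adds L, hence L = 1.

L = 1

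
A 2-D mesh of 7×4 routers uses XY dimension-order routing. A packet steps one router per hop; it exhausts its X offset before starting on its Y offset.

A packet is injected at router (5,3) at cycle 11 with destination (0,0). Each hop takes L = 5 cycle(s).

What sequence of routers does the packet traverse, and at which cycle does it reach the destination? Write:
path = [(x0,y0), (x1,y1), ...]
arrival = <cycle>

path = [(5,3), (4,3), (3,3), (2,3), (1,3), (0,3), (0,2), (0,1), (0,0)]
arrival = 51

src (5,3)  cyc=11
W→(4,3)  cyc=16
W→(3,3)  cyc=21
W→(2,3)  cyc=26
W→(1,3)  cyc=31
W→(0,3)  cyc=36
S→(0,2)  cyc=41
S→(0,1)  cyc=46
S→(0,0)  cyc=51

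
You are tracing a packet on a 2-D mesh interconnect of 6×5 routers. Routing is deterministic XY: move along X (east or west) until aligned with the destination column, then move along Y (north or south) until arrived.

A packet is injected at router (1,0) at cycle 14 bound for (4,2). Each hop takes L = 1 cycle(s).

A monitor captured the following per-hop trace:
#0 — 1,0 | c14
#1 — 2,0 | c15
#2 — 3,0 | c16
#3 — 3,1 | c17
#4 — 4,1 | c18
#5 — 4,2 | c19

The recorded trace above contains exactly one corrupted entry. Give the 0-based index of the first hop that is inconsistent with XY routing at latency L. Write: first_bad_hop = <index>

hop 1: step (+1,+0), +1 cyc — ok
hop 2: step (+1,+0), +1 cyc — ok
hop 3: step (+0,+1), +1 cyc — BAD: Y-move but x=3≠4

first_bad_hop = 3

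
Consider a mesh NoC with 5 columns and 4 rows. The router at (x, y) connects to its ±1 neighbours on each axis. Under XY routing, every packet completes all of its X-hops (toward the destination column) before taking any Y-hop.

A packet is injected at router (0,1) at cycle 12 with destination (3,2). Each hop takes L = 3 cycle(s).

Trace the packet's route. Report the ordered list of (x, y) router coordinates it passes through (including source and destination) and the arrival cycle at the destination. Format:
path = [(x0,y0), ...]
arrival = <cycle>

path = [(0,1), (1,1), (2,1), (3,1), (3,2)]
arrival = 24

#0 — 0,1 | c12
#1 — 1,1 | c15 | E
#2 — 2,1 | c18 | E
#3 — 3,1 | c21 | E
#4 — 3,2 | c24 | N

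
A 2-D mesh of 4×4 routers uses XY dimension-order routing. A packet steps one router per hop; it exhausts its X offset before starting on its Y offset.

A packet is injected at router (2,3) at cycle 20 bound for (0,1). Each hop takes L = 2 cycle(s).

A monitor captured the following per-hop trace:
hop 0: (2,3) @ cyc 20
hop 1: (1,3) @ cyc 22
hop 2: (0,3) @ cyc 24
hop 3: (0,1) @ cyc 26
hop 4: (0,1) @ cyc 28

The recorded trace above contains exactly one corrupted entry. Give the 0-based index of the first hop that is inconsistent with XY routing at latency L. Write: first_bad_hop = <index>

first_bad_hop = 3

check 1→ d=(-1,0) cyc+2: ok
check 2→ d=(-1,0) cyc+2: ok
check 3→ d=(0,-2) cyc+2: BAD: non-unit step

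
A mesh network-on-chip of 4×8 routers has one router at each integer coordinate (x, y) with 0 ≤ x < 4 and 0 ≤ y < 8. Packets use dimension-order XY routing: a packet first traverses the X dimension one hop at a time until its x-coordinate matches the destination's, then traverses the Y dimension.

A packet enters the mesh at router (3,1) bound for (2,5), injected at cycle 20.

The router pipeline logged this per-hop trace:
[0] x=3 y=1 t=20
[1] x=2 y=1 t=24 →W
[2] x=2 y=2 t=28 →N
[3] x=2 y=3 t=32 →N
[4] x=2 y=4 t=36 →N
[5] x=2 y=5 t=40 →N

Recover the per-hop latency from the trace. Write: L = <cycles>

From hop 0 (20) to hop 1 (24): +4 cycles.
Per-hop latency L = Δcyc = 4.

L = 4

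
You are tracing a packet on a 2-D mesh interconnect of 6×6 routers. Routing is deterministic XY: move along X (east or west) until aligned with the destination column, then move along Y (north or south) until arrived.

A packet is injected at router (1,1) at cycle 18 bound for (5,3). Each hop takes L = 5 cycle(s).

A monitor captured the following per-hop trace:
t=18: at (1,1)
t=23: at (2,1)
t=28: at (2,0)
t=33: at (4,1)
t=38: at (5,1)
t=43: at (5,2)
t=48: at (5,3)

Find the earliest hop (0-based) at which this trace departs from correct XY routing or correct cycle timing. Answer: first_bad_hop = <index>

first_bad_hop = 2

check 1→ d=(1,0) cyc+5: ok
check 2→ d=(0,-1) cyc+5: BAD: Y-move but x=2≠5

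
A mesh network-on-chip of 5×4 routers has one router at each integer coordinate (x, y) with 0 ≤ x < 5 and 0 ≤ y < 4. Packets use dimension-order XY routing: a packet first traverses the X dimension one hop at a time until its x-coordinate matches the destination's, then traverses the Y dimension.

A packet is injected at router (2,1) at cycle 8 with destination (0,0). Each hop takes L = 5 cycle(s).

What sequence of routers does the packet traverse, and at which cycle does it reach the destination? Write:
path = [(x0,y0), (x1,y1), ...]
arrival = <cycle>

hop 0: (2,1) @ cyc 8
hop 1: (1,1) @ cyc 13  [W]
hop 2: (0,1) @ cyc 18  [W]
hop 3: (0,0) @ cyc 23  [S]

path = [(2,1), (1,1), (0,1), (0,0)]
arrival = 23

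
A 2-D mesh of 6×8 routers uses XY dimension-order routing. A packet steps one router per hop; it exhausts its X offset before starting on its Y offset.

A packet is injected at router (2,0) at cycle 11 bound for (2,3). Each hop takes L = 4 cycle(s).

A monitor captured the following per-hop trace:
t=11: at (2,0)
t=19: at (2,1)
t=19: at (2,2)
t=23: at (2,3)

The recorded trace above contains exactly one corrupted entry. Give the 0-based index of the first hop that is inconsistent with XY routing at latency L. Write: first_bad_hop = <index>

check 1→ d=(0,1) cyc+8: BAD: Δcyc=8≠L

first_bad_hop = 1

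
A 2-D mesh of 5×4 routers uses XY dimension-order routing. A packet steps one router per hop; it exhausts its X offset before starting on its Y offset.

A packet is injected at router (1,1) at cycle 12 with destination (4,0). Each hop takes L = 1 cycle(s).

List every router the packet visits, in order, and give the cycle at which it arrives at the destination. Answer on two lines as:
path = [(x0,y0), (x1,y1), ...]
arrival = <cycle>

t=12: at (1,1)
t=13: at (2,1) after E
t=14: at (3,1) after E
t=15: at (4,1) after E
t=16: at (4,0) after S

path = [(1,1), (2,1), (3,1), (4,1), (4,0)]
arrival = 16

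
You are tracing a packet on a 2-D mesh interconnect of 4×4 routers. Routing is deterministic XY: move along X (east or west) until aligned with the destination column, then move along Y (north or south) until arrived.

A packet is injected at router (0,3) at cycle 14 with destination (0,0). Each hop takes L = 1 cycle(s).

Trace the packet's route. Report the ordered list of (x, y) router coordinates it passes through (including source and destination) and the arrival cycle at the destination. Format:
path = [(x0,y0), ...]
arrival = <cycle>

path = [(0,3), (0,2), (0,1), (0,0)]
arrival = 17

t=14: at (0,3)
t=15: at (0,2) after S
t=16: at (0,1) after S
t=17: at (0,0) after S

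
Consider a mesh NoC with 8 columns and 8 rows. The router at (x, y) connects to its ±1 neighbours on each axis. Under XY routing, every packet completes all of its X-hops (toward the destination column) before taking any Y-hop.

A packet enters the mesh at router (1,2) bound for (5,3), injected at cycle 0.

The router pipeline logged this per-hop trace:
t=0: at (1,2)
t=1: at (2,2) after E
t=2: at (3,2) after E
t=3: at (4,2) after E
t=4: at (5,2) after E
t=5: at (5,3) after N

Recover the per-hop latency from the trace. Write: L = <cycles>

Δcyc across hop 0→1: 1 − 0 = 1.
That increment is L by definition: L = 1.

L = 1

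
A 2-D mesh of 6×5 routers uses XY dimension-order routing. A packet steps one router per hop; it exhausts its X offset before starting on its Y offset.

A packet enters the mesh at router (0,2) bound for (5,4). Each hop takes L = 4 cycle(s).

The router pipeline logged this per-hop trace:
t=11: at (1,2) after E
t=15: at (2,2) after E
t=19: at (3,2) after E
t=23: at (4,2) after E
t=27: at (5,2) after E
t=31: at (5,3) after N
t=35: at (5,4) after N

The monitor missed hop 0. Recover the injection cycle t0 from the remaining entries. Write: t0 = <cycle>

t0 = 7

cyc[1] = 11 and cyc[k] = t0 + k·L for every k.
So t0 = 11 − 1·4 = 7.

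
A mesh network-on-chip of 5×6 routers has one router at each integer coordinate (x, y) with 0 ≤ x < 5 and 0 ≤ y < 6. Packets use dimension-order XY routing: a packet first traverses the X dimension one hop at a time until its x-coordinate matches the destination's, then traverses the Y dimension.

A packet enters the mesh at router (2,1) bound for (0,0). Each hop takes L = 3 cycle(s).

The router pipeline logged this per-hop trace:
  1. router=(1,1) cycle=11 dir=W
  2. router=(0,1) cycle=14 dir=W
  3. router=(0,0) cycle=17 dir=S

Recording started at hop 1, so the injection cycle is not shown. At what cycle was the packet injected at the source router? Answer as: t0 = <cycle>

t0 = 8

cyc[1] = 11 and cyc[k] = t0 + k·L for every k.
Therefore t0 = 11 − L = 8.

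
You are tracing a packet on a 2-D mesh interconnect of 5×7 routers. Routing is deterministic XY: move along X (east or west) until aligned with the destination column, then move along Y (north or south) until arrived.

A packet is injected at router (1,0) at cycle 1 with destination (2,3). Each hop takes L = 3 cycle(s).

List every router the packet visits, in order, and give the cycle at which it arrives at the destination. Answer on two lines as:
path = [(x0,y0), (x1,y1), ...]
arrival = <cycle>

src (1,0)  cyc=1
E→(2,0)  cyc=4
N→(2,1)  cyc=7
N→(2,2)  cyc=10
N→(2,3)  cyc=13

path = [(1,0), (2,0), (2,1), (2,2), (2,3)]
arrival = 13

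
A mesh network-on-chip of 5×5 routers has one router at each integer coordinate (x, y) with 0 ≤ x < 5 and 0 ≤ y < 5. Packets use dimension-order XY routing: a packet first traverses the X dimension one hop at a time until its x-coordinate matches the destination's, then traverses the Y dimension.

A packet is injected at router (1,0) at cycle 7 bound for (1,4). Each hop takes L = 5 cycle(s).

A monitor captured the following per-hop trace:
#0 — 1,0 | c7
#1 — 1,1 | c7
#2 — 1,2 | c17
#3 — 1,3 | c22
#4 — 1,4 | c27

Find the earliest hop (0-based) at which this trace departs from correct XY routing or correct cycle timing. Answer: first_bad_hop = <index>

first_bad_hop = 1

check 1→ d=(0,1) cyc+0: BAD: Δcyc=0≠L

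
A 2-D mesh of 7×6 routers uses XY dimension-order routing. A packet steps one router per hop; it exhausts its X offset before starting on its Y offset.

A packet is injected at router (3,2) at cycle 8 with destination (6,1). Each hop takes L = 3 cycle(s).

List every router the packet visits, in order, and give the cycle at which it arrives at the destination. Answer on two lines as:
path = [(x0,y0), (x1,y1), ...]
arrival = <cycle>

path = [(3,2), (4,2), (5,2), (6,2), (6,1)]
arrival = 20

t=8: at (3,2)
t=11: at (4,2) after E
t=14: at (5,2) after E
t=17: at (6,2) after E
t=20: at (6,1) after S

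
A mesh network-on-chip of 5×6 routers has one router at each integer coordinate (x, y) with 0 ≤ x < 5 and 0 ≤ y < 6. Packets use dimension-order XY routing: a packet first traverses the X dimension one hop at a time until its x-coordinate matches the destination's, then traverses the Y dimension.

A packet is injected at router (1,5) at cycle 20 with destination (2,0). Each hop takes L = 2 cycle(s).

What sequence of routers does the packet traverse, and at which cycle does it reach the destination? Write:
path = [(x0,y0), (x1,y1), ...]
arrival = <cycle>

path = [(1,5), (2,5), (2,4), (2,3), (2,2), (2,1), (2,0)]
arrival = 32

src (1,5)  cyc=20
E→(2,5)  cyc=22
S→(2,4)  cyc=24
S→(2,3)  cyc=26
S→(2,2)  cyc=28
S→(2,1)  cyc=30
S→(2,0)  cyc=32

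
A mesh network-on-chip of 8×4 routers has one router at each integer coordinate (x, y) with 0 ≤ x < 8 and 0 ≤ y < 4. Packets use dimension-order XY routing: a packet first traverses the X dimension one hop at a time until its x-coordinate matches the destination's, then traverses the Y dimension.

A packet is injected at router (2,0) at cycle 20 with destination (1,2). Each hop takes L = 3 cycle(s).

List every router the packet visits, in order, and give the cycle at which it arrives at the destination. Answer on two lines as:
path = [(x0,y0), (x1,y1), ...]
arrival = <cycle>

path = [(2,0), (1,0), (1,1), (1,2)]
arrival = 29

t=20: at (2,0)
t=23: at (1,0) after W
t=26: at (1,1) after N
t=29: at (1,2) after N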